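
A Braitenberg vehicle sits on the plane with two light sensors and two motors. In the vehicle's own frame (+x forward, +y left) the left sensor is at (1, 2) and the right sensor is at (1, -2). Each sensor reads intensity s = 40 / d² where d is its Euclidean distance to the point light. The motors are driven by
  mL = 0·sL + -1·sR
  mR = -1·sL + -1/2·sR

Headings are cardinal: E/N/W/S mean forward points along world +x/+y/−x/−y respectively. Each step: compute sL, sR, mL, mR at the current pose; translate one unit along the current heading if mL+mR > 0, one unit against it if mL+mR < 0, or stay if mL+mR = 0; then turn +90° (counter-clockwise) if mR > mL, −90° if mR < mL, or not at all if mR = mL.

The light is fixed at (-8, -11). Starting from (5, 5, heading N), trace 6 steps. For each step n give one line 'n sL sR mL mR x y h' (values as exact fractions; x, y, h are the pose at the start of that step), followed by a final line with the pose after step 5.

0 4/41 20/257 -20/257 -1438/10537 5 5 N
1 8/97 8/73 -8/73 -972/7081 5 4 E
2 5/49 5/37 -5/37 -615/3626 4 4 S
3 40/317 8/89 -8/89 -4828/28213 4 5 W
4 4/41 20/257 -20/257 -1438/10537 5 5 N
5 8/97 8/73 -8/73 -972/7081 5 4 E
final 4 4 S

n=0: pose=(5,5,N); sL=4/41, sR=20/257; mL=-20/257, mR=-1438/10537; mL+mR=-2258/10537 → advance -1; mR−mL=-618/10537 → turn -1·90°
n=1: pose=(5,4,E); sL=8/97, sR=8/73; mL=-8/73, mR=-972/7081; mL+mR=-1748/7081 → advance -1; mR−mL=-196/7081 → turn -1·90°
n=2: pose=(4,4,S); sL=5/49, sR=5/37; mL=-5/37, mR=-615/3626; mL+mR=-1105/3626 → advance -1; mR−mL=-125/3626 → turn -1·90°
n=3: pose=(4,5,W); sL=40/317, sR=8/89; mL=-8/89, mR=-4828/28213; mL+mR=-7364/28213 → advance -1; mR−mL=-2292/28213 → turn -1·90°
n=4: pose=(5,5,N); sL=4/41, sR=20/257; mL=-20/257, mR=-1438/10537; mL+mR=-2258/10537 → advance -1; mR−mL=-618/10537 → turn -1·90°
n=5: pose=(5,4,E); sL=8/97, sR=8/73; mL=-8/73, mR=-972/7081; mL+mR=-1748/7081 → advance -1; mR−mL=-196/7081 → turn -1·90°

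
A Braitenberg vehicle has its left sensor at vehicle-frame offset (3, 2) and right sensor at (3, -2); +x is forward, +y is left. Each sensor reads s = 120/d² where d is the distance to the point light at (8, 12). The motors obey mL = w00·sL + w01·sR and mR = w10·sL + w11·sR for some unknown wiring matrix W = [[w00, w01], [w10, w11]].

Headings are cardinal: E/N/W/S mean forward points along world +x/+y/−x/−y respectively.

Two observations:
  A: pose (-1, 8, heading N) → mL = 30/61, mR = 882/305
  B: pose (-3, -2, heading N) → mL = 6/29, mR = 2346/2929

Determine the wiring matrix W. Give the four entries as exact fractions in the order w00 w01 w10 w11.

obs A: pose=(-1,8,N) → sL=60/61, sR=12/5, mL=30/61, mR=882/305
obs B: pose=(-3,-2,N) → sL=12/29, sR=60/101, mL=6/29, mR=2346/2929
sensor matrix S = [[60/61, 12/5], [12/29, 60/101]]; det S = -365184/893345
solve [mL_A; mL_B] = S·[w00; w01] and [mR_A; mR_B] = S·[w10; w11]:
  w00 = 1/2, w01 = 0, w10 = 1/2, w11 = 1

1/2 0 1/2 1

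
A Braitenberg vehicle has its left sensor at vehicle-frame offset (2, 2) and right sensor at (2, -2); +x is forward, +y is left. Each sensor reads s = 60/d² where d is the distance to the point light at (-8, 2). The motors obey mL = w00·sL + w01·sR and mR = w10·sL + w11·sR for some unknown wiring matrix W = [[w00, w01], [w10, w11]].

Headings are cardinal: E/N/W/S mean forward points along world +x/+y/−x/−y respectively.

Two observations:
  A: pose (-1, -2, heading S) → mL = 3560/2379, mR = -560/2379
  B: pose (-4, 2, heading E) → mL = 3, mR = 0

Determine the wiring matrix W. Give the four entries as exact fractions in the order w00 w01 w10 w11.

obs A: pose=(-1,-2,S) → sL=20/39, sR=60/61, mL=3560/2379, mR=-560/2379
obs B: pose=(-4,2,E) → sL=3/2, sR=3/2, mL=3, mR=0
sensor matrix S = [[20/39, 60/61], [3/2, 3/2]]; det S = -560/793
solve [mL_A; mL_B] = S·[w00; w01] and [mR_A; mR_B] = S·[w10; w11]:
  w00 = 1, w01 = 1, w10 = 1/2, w11 = -1/2

1 1 1/2 -1/2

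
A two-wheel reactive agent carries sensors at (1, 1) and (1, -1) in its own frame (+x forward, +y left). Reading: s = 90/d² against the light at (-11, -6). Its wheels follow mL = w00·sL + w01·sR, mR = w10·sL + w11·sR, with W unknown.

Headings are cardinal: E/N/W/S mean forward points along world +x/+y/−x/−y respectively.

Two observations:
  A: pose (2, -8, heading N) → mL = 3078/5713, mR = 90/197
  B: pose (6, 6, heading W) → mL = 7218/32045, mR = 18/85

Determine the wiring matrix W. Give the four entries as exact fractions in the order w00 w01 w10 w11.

obs A: pose=(2,-8,N) → sL=18/29, sR=90/197, mL=3078/5713, mR=90/197
obs B: pose=(6,6,W) → sL=90/377, sR=18/85, mL=7218/32045, mR=18/85
sensor matrix S = [[18/29, 90/197], [90/377, 18/85]]; det S = 141264/6312865
solve [mL_A; mL_B] = S·[w00; w01] and [mR_A; mR_B] = S·[w10; w11]:
  w00 = 1/2, w01 = 1/2, w10 = 0, w11 = 1

1/2 1/2 0 1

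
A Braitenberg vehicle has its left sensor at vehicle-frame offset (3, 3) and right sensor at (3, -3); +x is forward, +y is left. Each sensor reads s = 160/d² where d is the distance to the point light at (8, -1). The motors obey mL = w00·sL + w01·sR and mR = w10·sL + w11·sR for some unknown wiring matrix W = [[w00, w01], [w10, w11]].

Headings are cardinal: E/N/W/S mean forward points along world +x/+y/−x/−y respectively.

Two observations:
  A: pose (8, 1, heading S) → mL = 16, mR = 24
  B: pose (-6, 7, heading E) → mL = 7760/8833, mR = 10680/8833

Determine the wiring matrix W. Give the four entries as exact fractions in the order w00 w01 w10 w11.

obs A: pose=(8,1,S) → sL=16, sR=16, mL=16, mR=24
obs B: pose=(-6,7,E) → sL=80/121, sR=80/73, mL=7760/8833, mR=10680/8833
sensor matrix S = [[16, 16], [80/121, 80/73]]; det S = 61440/8833
solve [mL_A; mL_B] = S·[w00; w01] and [mR_A; mR_B] = S·[w10; w11]:
  w00 = 1/2, w01 = 1/2, w10 = 1, w11 = 1/2

1/2 1/2 1 1/2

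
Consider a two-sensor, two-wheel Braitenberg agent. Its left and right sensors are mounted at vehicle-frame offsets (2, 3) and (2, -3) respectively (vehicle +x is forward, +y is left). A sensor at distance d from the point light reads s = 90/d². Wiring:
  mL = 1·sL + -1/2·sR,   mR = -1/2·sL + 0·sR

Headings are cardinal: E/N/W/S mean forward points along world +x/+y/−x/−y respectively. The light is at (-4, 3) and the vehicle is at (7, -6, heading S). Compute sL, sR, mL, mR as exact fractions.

left sensor world pos  = (10, -8); dL² = 317
right sensor world pos = (4, -8); dR² = 185
sL = 90/317 = 90/317
sR = 90/185 = 18/37
mL = 1·sL + -1/2·sR = 477/11729
mR = -1/2·sL + 0·sR = -45/317

90/317 18/37 477/11729 -45/317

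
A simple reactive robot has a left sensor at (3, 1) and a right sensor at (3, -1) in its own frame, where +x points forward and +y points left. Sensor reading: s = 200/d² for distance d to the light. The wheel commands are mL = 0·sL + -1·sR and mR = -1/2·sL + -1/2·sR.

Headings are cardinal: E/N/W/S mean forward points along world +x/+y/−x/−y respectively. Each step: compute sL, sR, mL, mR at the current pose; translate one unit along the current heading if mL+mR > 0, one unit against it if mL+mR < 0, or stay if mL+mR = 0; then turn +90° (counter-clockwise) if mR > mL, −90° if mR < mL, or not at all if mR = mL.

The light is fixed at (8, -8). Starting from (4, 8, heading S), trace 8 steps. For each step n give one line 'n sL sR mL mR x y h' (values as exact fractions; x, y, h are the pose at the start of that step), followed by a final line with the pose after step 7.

0 100/89 100/97 -100/97 -9300/8633 4 8 S
1 40/61 200/373 -200/373 -13560/22753 4 9 W
2 25/52 50/101 -50/101 -5125/10504 5 9 N
3 200/261 8/13 -8/13 -2344/3393 5 8 W
4 20/37 100/181 -100/181 -3660/6697 6 8 N
5 200/221 200/281 -200/281 -50200/62101 6 7 W
6 25/41 50/81 -50/81 -4075/6642 7 7 N
7 40/37 200/241 -200/241 -8520/8917 7 6 W
final 8 6 N

n=0: pose=(4,8,S); sL=100/89, sR=100/97; mL=-100/97, mR=-9300/8633; mL+mR=-18200/8633 → advance -1; mR−mL=-400/8633 → turn -1·90°
n=1: pose=(4,9,W); sL=40/61, sR=200/373; mL=-200/373, mR=-13560/22753; mL+mR=-25760/22753 → advance -1; mR−mL=-1360/22753 → turn -1·90°
n=2: pose=(5,9,N); sL=25/52, sR=50/101; mL=-50/101, mR=-5125/10504; mL+mR=-10325/10504 → advance -1; mR−mL=75/10504 → turn +1·90°
n=3: pose=(5,8,W); sL=200/261, sR=8/13; mL=-8/13, mR=-2344/3393; mL+mR=-4432/3393 → advance -1; mR−mL=-256/3393 → turn -1·90°
n=4: pose=(6,8,N); sL=20/37, sR=100/181; mL=-100/181, mR=-3660/6697; mL+mR=-7360/6697 → advance -1; mR−mL=40/6697 → turn +1·90°
n=5: pose=(6,7,W); sL=200/221, sR=200/281; mL=-200/281, mR=-50200/62101; mL+mR=-94400/62101 → advance -1; mR−mL=-6000/62101 → turn -1·90°
n=6: pose=(7,7,N); sL=25/41, sR=50/81; mL=-50/81, mR=-4075/6642; mL+mR=-2725/2214 → advance -1; mR−mL=25/6642 → turn +1·90°
n=7: pose=(7,6,W); sL=40/37, sR=200/241; mL=-200/241, mR=-8520/8917; mL+mR=-15920/8917 → advance -1; mR−mL=-1120/8917 → turn -1·90°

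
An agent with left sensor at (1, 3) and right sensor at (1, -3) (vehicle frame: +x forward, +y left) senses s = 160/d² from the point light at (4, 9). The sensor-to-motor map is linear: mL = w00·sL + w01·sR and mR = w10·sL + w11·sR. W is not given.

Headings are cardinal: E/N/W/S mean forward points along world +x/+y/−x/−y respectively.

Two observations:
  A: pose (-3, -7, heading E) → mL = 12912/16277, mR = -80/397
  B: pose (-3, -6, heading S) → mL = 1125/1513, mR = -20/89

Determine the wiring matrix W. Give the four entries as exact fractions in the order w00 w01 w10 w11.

obs A: pose=(-3,-7,E) → sL=32/41, sR=160/397, mL=12912/16277, mR=-80/397
obs B: pose=(-3,-6,S) → sL=10/17, sR=40/89, mL=1125/1513, mR=-20/89
sensor matrix S = [[32/41, 160/397], [10/17, 40/89]]; det S = 2800320/24627101
solve [mL_A; mL_B] = S·[w00; w01] and [mR_A; mR_B] = S·[w10; w11]:
  w00 = 1/2, w01 = 1, w10 = 0, w11 = -1/2

1/2 1 0 -1/2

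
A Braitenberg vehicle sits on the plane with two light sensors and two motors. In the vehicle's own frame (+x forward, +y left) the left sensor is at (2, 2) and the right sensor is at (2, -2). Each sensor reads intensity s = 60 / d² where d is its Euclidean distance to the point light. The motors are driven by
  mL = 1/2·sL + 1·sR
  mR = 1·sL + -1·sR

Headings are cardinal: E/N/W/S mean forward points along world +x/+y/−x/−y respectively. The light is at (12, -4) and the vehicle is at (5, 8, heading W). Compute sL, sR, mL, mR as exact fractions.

left sensor world pos  = (3, 6); dL² = 181
right sensor world pos = (3, 10); dR² = 277
sL = 60/181 = 60/181
sR = 60/277 = 60/277
mL = 1/2·sL + 1·sR = 19170/50137
mR = 1·sL + -1·sR = 5760/50137

60/181 60/277 19170/50137 5760/50137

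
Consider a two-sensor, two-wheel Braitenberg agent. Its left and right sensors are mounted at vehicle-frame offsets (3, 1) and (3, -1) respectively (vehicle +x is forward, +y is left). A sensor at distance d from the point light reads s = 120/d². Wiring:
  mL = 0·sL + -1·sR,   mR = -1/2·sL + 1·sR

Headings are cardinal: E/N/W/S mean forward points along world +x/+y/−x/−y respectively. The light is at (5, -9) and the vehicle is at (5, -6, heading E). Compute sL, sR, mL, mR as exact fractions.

left sensor world pos  = (8, -5); dL² = 25
right sensor world pos = (8, -7); dR² = 13
sL = 120/25 = 24/5
sR = 120/13 = 120/13
mL = 0·sL + -1·sR = -120/13
mR = -1/2·sL + 1·sR = 444/65

24/5 120/13 -120/13 444/65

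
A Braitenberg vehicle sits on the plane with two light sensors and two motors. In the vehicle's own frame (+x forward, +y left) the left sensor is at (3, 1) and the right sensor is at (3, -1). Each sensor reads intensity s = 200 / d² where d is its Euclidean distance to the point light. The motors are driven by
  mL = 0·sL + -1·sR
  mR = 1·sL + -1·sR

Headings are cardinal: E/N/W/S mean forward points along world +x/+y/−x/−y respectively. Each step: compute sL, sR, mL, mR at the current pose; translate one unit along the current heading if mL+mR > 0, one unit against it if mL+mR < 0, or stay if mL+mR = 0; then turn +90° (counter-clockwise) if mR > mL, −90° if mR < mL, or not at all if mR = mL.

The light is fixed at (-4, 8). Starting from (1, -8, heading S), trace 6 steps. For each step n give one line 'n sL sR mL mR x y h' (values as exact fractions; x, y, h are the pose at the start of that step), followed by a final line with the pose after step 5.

0 200/397 200/377 -200/377 -4000/149669 1 -8 S
1 10/13 5/8 -5/8 15/104 1 -7 E
2 200/153 200/169 -200/169 3200/25857 0 -7 N
3 20/29 100/113 -100/113 -640/3277 0 -8 W
4 200/397 200/377 -200/377 -4000/149669 1 -8 S
5 10/13 5/8 -5/8 15/104 1 -7 E
final 0 -7 N

n=0: pose=(1,-8,S); sL=200/397, sR=200/377; mL=-200/377, mR=-4000/149669; mL+mR=-83400/149669 → advance -1; mR−mL=200/397 → turn +1·90°
n=1: pose=(1,-7,E); sL=10/13, sR=5/8; mL=-5/8, mR=15/104; mL+mR=-25/52 → advance -1; mR−mL=10/13 → turn +1·90°
n=2: pose=(0,-7,N); sL=200/153, sR=200/169; mL=-200/169, mR=3200/25857; mL+mR=-27400/25857 → advance -1; mR−mL=200/153 → turn +1·90°
n=3: pose=(0,-8,W); sL=20/29, sR=100/113; mL=-100/113, mR=-640/3277; mL+mR=-3540/3277 → advance -1; mR−mL=20/29 → turn +1·90°
n=4: pose=(1,-8,S); sL=200/397, sR=200/377; mL=-200/377, mR=-4000/149669; mL+mR=-83400/149669 → advance -1; mR−mL=200/397 → turn +1·90°
n=5: pose=(1,-7,E); sL=10/13, sR=5/8; mL=-5/8, mR=15/104; mL+mR=-25/52 → advance -1; mR−mL=10/13 → turn +1·90°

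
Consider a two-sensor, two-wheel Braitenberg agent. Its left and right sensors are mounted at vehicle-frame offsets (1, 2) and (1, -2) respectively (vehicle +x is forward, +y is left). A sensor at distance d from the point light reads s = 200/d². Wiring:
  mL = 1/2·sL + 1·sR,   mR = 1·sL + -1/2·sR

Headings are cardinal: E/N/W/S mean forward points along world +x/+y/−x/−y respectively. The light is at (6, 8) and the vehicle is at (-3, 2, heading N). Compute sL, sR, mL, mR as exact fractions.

left sensor world pos  = (-5, 3); dL² = 146
right sensor world pos = (-1, 3); dR² = 74
sL = 200/146 = 100/73
sR = 200/74 = 100/37
mL = 1/2·sL + 1·sR = 9150/2701
mR = 1·sL + -1/2·sR = 50/2701

100/73 100/37 9150/2701 50/2701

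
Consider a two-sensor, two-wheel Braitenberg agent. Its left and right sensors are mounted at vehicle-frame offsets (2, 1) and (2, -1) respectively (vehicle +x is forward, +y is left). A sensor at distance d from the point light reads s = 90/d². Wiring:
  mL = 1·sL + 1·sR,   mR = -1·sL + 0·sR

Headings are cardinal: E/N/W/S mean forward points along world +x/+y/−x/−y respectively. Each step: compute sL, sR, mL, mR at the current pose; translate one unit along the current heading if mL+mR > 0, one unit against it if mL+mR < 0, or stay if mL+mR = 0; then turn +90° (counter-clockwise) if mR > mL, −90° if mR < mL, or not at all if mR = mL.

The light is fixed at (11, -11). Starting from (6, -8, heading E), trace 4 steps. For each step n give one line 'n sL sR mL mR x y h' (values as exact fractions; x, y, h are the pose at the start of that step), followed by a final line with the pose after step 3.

n=0: pose=(6,-8,E); sL=18/5, sR=90/13; mL=684/65, mR=-18/5; mL+mR=90/13 → advance +1; mR−mL=-918/65 → turn -1·90°
n=1: pose=(7,-8,S); sL=9, sR=45/13; mL=162/13, mR=-9; mL+mR=45/13 → advance +1; mR−mL=-279/13 → turn -1·90°
n=2: pose=(7,-9,W); sL=90/37, sR=2; mL=164/37, mR=-90/37; mL+mR=2 → advance +1; mR−mL=-254/37 → turn -1·90°
n=3: pose=(6,-9,N); sL=45/26, sR=45/16; mL=945/208, mR=-45/26; mL+mR=45/16 → advance +1; mR−mL=-1305/208 → turn -1·90°

0 18/5 90/13 684/65 -18/5 6 -8 E
1 9 45/13 162/13 -9 7 -8 S
2 90/37 2 164/37 -90/37 7 -9 W
3 45/26 45/16 945/208 -45/26 6 -9 N
final 6 -8 E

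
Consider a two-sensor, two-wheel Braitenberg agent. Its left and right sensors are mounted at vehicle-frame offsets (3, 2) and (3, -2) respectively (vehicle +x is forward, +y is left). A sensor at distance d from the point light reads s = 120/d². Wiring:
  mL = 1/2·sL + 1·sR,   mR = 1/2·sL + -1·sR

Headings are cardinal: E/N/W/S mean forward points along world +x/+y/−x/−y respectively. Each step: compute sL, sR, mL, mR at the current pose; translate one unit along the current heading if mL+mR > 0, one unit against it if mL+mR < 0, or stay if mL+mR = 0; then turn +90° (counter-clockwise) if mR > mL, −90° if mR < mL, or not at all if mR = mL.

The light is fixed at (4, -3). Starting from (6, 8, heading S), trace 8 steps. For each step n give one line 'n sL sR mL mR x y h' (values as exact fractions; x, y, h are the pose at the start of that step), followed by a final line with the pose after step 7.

0 3/2 15/8 21/8 -9/8 6 8 S
1 24/13 24/29 660/377 36/377 6 7 W
2 12/17 60/89 1554/1513 -486/1513 5 7 N
3 24/37 120/97 5604/3589 -3276/3589 5 8 E
4 3/2 15/8 21/8 -9/8 6 8 S
5 24/13 24/29 660/377 36/377 6 7 W
6 12/17 60/89 1554/1513 -486/1513 5 7 N
7 24/37 120/97 5604/3589 -3276/3589 5 8 E
final 6 8 S

n=0: pose=(6,8,S); sL=3/2, sR=15/8; mL=21/8, mR=-9/8; mL+mR=3/2 → advance +1; mR−mL=-15/4 → turn -1·90°
n=1: pose=(6,7,W); sL=24/13, sR=24/29; mL=660/377, mR=36/377; mL+mR=24/13 → advance +1; mR−mL=-48/29 → turn -1·90°
n=2: pose=(5,7,N); sL=12/17, sR=60/89; mL=1554/1513, mR=-486/1513; mL+mR=12/17 → advance +1; mR−mL=-120/89 → turn -1·90°
n=3: pose=(5,8,E); sL=24/37, sR=120/97; mL=5604/3589, mR=-3276/3589; mL+mR=24/37 → advance +1; mR−mL=-240/97 → turn -1·90°
n=4: pose=(6,8,S); sL=3/2, sR=15/8; mL=21/8, mR=-9/8; mL+mR=3/2 → advance +1; mR−mL=-15/4 → turn -1·90°
n=5: pose=(6,7,W); sL=24/13, sR=24/29; mL=660/377, mR=36/377; mL+mR=24/13 → advance +1; mR−mL=-48/29 → turn -1·90°
n=6: pose=(5,7,N); sL=12/17, sR=60/89; mL=1554/1513, mR=-486/1513; mL+mR=12/17 → advance +1; mR−mL=-120/89 → turn -1·90°
n=7: pose=(5,8,E); sL=24/37, sR=120/97; mL=5604/3589, mR=-3276/3589; mL+mR=24/37 → advance +1; mR−mL=-240/97 → turn -1·90°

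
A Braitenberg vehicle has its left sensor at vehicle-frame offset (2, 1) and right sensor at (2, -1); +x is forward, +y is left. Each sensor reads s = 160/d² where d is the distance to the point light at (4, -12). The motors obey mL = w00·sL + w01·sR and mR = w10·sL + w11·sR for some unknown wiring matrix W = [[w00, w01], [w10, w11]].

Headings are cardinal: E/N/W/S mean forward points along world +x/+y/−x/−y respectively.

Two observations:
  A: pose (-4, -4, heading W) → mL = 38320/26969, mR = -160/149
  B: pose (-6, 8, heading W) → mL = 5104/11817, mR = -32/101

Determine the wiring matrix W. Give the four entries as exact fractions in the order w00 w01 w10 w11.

obs A: pose=(-4,-4,W) → sL=160/149, sR=160/181, mL=38320/26969, mR=-160/149
obs B: pose=(-6,8,W) → sL=32/101, sR=32/117, mL=5104/11817, mR=-32/101
sensor matrix S = [[160/149, 160/181], [32/101, 32/117]]; det S = 4341760/318692673
solve [mL_A; mL_B] = S·[w00; w01] and [mR_A; mR_B] = S·[w10; w11]:
  w00 = 1/2, w01 = 1, w10 = -1, w11 = 0

1/2 1 -1 0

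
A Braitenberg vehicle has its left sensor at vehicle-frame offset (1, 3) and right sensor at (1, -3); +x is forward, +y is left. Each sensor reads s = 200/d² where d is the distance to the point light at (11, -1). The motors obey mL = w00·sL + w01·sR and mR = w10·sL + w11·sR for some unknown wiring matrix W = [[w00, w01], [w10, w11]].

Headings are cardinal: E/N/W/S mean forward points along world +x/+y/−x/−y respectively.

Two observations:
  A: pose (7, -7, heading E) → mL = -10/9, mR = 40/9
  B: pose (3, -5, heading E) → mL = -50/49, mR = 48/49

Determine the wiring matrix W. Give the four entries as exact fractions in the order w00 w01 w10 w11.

obs A: pose=(7,-7,E) → sL=100/9, sR=20/9, mL=-10/9, mR=40/9
obs B: pose=(3,-5,E) → sL=4, sR=100/49, mL=-50/49, mR=48/49
sensor matrix S = [[100/9, 20/9], [4, 100/49]]; det S = 6080/441
solve [mL_A; mL_B] = S·[w00; w01] and [mR_A; mR_B] = S·[w10; w11]:
  w00 = 0, w01 = -1/2, w10 = 1/2, w11 = -1/2

0 -1/2 1/2 -1/2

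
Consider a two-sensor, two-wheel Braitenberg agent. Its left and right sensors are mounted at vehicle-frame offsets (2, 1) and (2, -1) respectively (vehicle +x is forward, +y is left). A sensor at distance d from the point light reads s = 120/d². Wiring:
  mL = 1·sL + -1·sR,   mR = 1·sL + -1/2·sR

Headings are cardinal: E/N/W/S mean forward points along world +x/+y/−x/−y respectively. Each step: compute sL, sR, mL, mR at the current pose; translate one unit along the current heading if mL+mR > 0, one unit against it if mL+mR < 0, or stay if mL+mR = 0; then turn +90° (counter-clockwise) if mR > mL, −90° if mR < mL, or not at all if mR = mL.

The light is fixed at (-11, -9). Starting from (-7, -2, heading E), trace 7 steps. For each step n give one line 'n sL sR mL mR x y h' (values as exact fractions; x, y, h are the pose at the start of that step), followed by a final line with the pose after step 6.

0 6/5 5/3 -7/15 11/30 -7 -2 E
1 24/17 120/97 288/1649 1308/1649 -8 -2 N
2 12/5 60/41 192/205 342/205 -8 -1 W
3 8/3 120/37 -64/111 116/111 -9 -1 S
4 3/2 30/13 -21/26 9/26 -9 -2 E
5 40/27 24/17 32/459 356/459 -10 -2 N
6 12/5 60/41 192/205 342/205 -10 -1 W
final -11 -1 S

n=0: pose=(-7,-2,E); sL=6/5, sR=5/3; mL=-7/15, mR=11/30; mL+mR=-1/10 → advance -1; mR−mL=5/6 → turn +1·90°
n=1: pose=(-8,-2,N); sL=24/17, sR=120/97; mL=288/1649, mR=1308/1649; mL+mR=1596/1649 → advance +1; mR−mL=60/97 → turn +1·90°
n=2: pose=(-8,-1,W); sL=12/5, sR=60/41; mL=192/205, mR=342/205; mL+mR=534/205 → advance +1; mR−mL=30/41 → turn +1·90°
n=3: pose=(-9,-1,S); sL=8/3, sR=120/37; mL=-64/111, mR=116/111; mL+mR=52/111 → advance +1; mR−mL=60/37 → turn +1·90°
n=4: pose=(-9,-2,E); sL=3/2, sR=30/13; mL=-21/26, mR=9/26; mL+mR=-6/13 → advance -1; mR−mL=15/13 → turn +1·90°
n=5: pose=(-10,-2,N); sL=40/27, sR=24/17; mL=32/459, mR=356/459; mL+mR=388/459 → advance +1; mR−mL=12/17 → turn +1·90°
n=6: pose=(-10,-1,W); sL=12/5, sR=60/41; mL=192/205, mR=342/205; mL+mR=534/205 → advance +1; mR−mL=30/41 → turn +1·90°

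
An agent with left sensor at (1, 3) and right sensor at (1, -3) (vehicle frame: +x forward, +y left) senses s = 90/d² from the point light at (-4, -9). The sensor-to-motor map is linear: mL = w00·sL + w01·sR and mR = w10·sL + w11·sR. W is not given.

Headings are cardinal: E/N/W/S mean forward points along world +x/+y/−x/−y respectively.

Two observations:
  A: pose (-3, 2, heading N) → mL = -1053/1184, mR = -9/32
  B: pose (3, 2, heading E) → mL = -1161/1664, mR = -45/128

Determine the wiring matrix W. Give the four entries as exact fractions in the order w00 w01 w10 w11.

obs A: pose=(-3,2,N) → sL=45/74, sR=9/16, mL=-1053/1184, mR=-9/32
obs B: pose=(3,2,E) → sL=9/26, sR=45/64, mL=-1161/1664, mR=-45/128
sensor matrix S = [[45/74, 9/16], [9/26, 45/64]]; det S = 14337/61568
solve [mL_A; mL_B] = S·[w00; w01] and [mR_A; mR_B] = S·[w10; w11]:
  w00 = -1, w01 = -1/2, w10 = 0, w11 = -1/2

-1 -1/2 0 -1/2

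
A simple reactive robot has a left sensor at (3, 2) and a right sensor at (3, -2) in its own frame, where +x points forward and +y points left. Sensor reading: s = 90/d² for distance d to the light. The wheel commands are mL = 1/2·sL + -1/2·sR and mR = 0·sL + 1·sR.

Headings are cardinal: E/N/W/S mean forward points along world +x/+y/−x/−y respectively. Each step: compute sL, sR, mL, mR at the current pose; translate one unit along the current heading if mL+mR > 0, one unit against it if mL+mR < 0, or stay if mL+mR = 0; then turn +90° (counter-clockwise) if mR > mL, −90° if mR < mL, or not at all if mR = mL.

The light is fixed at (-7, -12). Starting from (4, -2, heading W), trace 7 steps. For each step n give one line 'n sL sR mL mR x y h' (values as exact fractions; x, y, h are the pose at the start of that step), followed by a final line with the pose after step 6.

n=0: pose=(4,-2,W); sL=45/64, sR=45/104; mL=225/1664, mR=45/104; mL+mR=945/1664 → advance +1; mR−mL=495/1664 → turn +1·90°
n=1: pose=(3,-2,S); sL=90/193, sR=90/113; mL=-3600/21809, mR=90/113; mL+mR=13770/21809 → advance +1; mR−mL=20970/21809 → turn +1·90°
n=2: pose=(3,-3,E); sL=9/29, sR=45/109; mL=-162/3161, mR=45/109; mL+mR=1143/3161 → advance +1; mR−mL=1467/3161 → turn +1·90°
n=3: pose=(4,-3,N); sL=2/5, sR=90/313; mL=88/1565, mR=90/313; mL+mR=538/1565 → advance +1; mR−mL=362/1565 → turn +1·90°
n=4: pose=(4,-2,W); sL=45/64, sR=45/104; mL=225/1664, mR=45/104; mL+mR=945/1664 → advance +1; mR−mL=495/1664 → turn +1·90°
n=5: pose=(3,-2,S); sL=90/193, sR=90/113; mL=-3600/21809, mR=90/113; mL+mR=13770/21809 → advance +1; mR−mL=20970/21809 → turn +1·90°
n=6: pose=(3,-3,E); sL=9/29, sR=45/109; mL=-162/3161, mR=45/109; mL+mR=1143/3161 → advance +1; mR−mL=1467/3161 → turn +1·90°

0 45/64 45/104 225/1664 45/104 4 -2 W
1 90/193 90/113 -3600/21809 90/113 3 -2 S
2 9/29 45/109 -162/3161 45/109 3 -3 E
3 2/5 90/313 88/1565 90/313 4 -3 N
4 45/64 45/104 225/1664 45/104 4 -2 W
5 90/193 90/113 -3600/21809 90/113 3 -2 S
6 9/29 45/109 -162/3161 45/109 3 -3 E
final 4 -3 N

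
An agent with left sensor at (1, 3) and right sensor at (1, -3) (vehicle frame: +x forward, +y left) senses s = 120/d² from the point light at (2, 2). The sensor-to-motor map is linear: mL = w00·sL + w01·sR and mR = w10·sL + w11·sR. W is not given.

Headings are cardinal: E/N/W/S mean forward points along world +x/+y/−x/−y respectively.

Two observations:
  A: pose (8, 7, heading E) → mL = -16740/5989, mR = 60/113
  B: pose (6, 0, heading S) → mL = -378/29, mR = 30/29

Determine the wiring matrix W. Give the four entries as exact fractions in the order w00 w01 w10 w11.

-1/2 -1 1/2 0

obs A: pose=(8,7,E) → sL=120/113, sR=120/53, mL=-16740/5989, mR=60/113
obs B: pose=(6,0,S) → sL=60/29, sR=12, mL=-378/29, mR=30/29
sensor matrix S = [[120/113, 120/53], [60/29, 12]]; det S = 1399680/173681
solve [mL_A; mL_B] = S·[w00; w01] and [mR_A; mR_B] = S·[w10; w11]:
  w00 = -1/2, w01 = -1, w10 = 1/2, w11 = 0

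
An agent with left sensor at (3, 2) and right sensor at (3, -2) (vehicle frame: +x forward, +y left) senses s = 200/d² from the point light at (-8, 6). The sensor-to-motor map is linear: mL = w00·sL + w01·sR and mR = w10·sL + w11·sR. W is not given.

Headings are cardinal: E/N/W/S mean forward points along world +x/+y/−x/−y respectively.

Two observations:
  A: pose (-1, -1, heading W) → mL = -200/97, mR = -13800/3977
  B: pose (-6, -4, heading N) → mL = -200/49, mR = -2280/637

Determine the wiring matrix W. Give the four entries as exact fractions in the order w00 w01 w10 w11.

-1 0 -1/2 -1/2

obs A: pose=(-1,-1,W) → sL=200/97, sR=200/41, mL=-200/97, mR=-13800/3977
obs B: pose=(-6,-4,N) → sL=200/49, sR=40/13, mL=-200/49, mR=-2280/637
sensor matrix S = [[200/97, 200/41], [200/49, 40/13]]; det S = -34368000/2533349
solve [mL_A; mL_B] = S·[w00; w01] and [mR_A; mR_B] = S·[w10; w11]:
  w00 = -1, w01 = 0, w10 = -1/2, w11 = -1/2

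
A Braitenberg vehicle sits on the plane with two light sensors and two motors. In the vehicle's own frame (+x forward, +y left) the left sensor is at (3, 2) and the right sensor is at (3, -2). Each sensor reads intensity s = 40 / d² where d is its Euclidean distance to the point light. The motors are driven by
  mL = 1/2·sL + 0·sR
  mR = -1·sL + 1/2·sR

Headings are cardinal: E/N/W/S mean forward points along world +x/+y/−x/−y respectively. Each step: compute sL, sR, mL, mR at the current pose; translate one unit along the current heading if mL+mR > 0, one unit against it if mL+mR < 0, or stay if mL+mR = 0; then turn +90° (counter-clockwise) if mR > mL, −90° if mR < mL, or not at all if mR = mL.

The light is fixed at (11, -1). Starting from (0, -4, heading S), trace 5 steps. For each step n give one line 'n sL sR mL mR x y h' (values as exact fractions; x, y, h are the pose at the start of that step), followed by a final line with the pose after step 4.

n=0: pose=(0,-4,S); sL=40/117, sR=8/41; mL=20/117, mR=-1172/4797; mL+mR=-352/4797 → advance -1; mR−mL=-664/1599 → turn -1·90°
n=1: pose=(0,-3,W); sL=10/53, sR=10/49; mL=5/53, mR=-225/2597; mL+mR=20/2597 → advance +1; mR−mL=-470/2597 → turn -1·90°
n=2: pose=(-1,-3,N); sL=40/197, sR=40/101; mL=20/197, mR=-100/19897; mL+mR=1920/19897 → advance +1; mR−mL=-2120/19897 → turn -1·90°
n=3: pose=(-1,-2,E); sL=20/41, sR=4/9; mL=10/41, mR=-98/369; mL+mR=-8/369 → advance -1; mR−mL=-188/369 → turn -1·90°
n=4: pose=(-2,-2,S); sL=40/137, sR=40/241; mL=20/137, mR=-6900/33017; mL+mR=-2080/33017 → advance -1; mR−mL=-11720/33017 → turn -1·90°

0 40/117 8/41 20/117 -1172/4797 0 -4 S
1 10/53 10/49 5/53 -225/2597 0 -3 W
2 40/197 40/101 20/197 -100/19897 -1 -3 N
3 20/41 4/9 10/41 -98/369 -1 -2 E
4 40/137 40/241 20/137 -6900/33017 -2 -2 S
final -2 -1 W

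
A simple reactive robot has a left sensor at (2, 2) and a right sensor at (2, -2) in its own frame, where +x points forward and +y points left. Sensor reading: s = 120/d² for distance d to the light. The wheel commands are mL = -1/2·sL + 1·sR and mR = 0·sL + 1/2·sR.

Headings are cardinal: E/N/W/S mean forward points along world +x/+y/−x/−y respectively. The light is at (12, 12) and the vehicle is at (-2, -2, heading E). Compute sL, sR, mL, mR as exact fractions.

left sensor world pos  = (0, 0); dL² = 288
right sensor world pos = (0, -4); dR² = 400
sL = 120/288 = 5/12
sR = 120/400 = 3/10
mL = -1/2·sL + 1·sR = 11/120
mR = 0·sL + 1/2·sR = 3/20

5/12 3/10 11/120 3/20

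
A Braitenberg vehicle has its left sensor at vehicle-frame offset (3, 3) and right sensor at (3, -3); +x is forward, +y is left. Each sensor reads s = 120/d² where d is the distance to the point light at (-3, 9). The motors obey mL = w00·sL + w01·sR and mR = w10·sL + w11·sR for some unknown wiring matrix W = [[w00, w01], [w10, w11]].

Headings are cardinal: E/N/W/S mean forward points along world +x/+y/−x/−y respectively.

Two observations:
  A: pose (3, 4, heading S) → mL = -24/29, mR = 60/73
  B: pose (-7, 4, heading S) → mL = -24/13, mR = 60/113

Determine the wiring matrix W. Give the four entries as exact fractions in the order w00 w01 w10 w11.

-1 0 0 1/2

obs A: pose=(3,4,S) → sL=24/29, sR=120/73, mL=-24/29, mR=60/73
obs B: pose=(-7,4,S) → sL=24/13, sR=120/113, mL=-24/13, mR=60/113
sensor matrix S = [[24/29, 120/73], [24/13, 120/113]]; det S = -6704640/3109873
solve [mL_A; mL_B] = S·[w00; w01] and [mR_A; mR_B] = S·[w10; w11]:
  w00 = -1, w01 = 0, w10 = 0, w11 = 1/2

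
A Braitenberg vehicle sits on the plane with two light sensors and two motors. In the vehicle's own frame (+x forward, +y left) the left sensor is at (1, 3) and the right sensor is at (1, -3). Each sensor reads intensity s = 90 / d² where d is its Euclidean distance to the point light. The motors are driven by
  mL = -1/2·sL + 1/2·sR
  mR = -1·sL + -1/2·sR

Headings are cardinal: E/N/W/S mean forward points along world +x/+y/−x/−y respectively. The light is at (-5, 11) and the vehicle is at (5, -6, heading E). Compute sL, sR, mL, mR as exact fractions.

90/317 90/521 -9180/165157 -61155/165157

left sensor world pos  = (6, -3); dL² = 317
right sensor world pos = (6, -9); dR² = 521
sL = 90/317 = 90/317
sR = 90/521 = 90/521
mL = -1/2·sL + 1/2·sR = -9180/165157
mR = -1·sL + -1/2·sR = -61155/165157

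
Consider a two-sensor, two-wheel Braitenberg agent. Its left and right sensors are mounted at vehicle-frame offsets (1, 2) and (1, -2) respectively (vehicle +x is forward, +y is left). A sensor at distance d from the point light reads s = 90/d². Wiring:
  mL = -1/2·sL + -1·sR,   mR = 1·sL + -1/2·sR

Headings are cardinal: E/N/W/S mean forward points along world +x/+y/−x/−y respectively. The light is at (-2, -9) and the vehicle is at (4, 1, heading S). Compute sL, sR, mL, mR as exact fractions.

left sensor world pos  = (6, 0); dL² = 145
right sensor world pos = (2, 0); dR² = 97
sL = 90/145 = 18/29
sR = 90/97 = 90/97
mL = -1/2·sL + -1·sR = -3483/2813
mR = 1·sL + -1/2·sR = 441/2813

18/29 90/97 -3483/2813 441/2813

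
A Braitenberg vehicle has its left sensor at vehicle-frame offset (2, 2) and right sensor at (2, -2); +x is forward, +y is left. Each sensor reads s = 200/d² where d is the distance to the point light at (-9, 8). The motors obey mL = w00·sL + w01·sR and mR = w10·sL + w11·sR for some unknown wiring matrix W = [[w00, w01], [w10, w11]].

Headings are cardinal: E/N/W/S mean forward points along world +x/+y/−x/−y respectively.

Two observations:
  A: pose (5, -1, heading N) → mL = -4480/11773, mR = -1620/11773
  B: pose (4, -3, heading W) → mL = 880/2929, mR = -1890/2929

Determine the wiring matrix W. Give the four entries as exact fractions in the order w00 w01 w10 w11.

-1 1 1/2 -1

obs A: pose=(5,-1,N) → sL=200/193, sR=40/61, mL=-4480/11773, mR=-1620/11773
obs B: pose=(4,-3,W) → sL=20/29, sR=100/101, mL=880/2929, mR=-1890/2929
sensor matrix S = [[200/193, 40/61], [20/29, 100/101]]; det S = 19785600/34483117
solve [mL_A; mL_B] = S·[w00; w01] and [mR_A; mR_B] = S·[w10; w11]:
  w00 = -1, w01 = 1, w10 = 1/2, w11 = -1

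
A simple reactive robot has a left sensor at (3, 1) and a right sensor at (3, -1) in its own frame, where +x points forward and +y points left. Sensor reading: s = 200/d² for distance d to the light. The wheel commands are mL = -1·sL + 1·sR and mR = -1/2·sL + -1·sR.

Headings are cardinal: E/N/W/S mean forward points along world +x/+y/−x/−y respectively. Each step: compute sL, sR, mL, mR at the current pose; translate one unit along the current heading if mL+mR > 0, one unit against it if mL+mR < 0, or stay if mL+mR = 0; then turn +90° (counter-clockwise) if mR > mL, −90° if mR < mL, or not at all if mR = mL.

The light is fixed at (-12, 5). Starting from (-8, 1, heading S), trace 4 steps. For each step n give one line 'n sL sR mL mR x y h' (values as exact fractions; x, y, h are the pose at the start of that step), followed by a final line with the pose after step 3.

n=0: pose=(-8,1,S); sL=100/37, sR=100/29; mL=800/1073, mR=-5150/1073; mL+mR=-150/37 → advance -1; mR−mL=-5950/1073 → turn -1·90°
n=1: pose=(-8,2,W); sL=200/17, sR=40; mL=480/17, mR=-780/17; mL+mR=-300/17 → advance -1; mR−mL=-1260/17 → turn -1·90°
n=2: pose=(-7,2,N); sL=25/2, sR=50/9; mL=-125/18, mR=-425/36; mL+mR=-75/4 → advance -1; mR−mL=-175/36 → turn -1·90°
n=3: pose=(-7,1,E); sL=200/73, sR=200/89; mL=-3200/6497, mR=-23500/6497; mL+mR=-300/73 → advance -1; mR−mL=-20300/6497 → turn -1·90°

0 100/37 100/29 800/1073 -5150/1073 -8 1 S
1 200/17 40 480/17 -780/17 -8 2 W
2 25/2 50/9 -125/18 -425/36 -7 2 N
3 200/73 200/89 -3200/6497 -23500/6497 -7 1 E
final -8 1 S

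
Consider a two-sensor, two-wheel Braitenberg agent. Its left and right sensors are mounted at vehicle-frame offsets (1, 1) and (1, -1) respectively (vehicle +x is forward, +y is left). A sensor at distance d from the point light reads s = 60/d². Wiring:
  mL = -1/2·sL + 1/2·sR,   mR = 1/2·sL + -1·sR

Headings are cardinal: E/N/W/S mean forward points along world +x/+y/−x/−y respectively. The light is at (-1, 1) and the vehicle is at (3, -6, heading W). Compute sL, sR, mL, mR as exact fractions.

left sensor world pos  = (2, -7); dL² = 73
right sensor world pos = (2, -5); dR² = 45
sL = 60/73 = 60/73
sR = 60/45 = 4/3
mL = -1/2·sL + 1/2·sR = 56/219
mR = 1/2·sL + -1·sR = -202/219

60/73 4/3 56/219 -202/219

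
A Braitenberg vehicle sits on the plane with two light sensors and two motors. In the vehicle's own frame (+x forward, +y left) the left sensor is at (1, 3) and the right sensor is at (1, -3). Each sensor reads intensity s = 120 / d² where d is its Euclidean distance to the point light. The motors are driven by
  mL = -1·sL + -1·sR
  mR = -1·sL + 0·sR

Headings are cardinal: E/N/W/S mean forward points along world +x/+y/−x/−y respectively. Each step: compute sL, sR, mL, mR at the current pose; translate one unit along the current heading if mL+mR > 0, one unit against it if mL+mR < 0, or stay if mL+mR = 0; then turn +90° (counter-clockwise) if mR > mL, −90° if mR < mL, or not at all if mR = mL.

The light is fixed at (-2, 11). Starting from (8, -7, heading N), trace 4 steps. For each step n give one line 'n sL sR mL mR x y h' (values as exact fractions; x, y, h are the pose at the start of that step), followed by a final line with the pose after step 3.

n=0: pose=(8,-7,N); sL=60/169, sR=60/229; mL=-23880/38701, mR=-60/169; mL+mR=-37620/38701 → advance -1; mR−mL=60/229 → turn +1·90°
n=1: pose=(8,-8,W); sL=24/113, sR=120/337; mL=-21648/38081, mR=-24/113; mL+mR=-29736/38081 → advance -1; mR−mL=120/337 → turn +1·90°
n=2: pose=(9,-8,S); sL=30/149, sR=15/58; mL=-3975/8642, mR=-30/149; mL+mR=-5715/8642 → advance -1; mR−mL=15/58 → turn +1·90°
n=3: pose=(9,-7,E); sL=40/123, sR=8/39; mL=-848/1599, mR=-40/123; mL+mR=-456/533 → advance -1; mR−mL=8/39 → turn +1·90°

0 60/169 60/229 -23880/38701 -60/169 8 -7 N
1 24/113 120/337 -21648/38081 -24/113 8 -8 W
2 30/149 15/58 -3975/8642 -30/149 9 -8 S
3 40/123 8/39 -848/1599 -40/123 9 -7 E
final 8 -7 N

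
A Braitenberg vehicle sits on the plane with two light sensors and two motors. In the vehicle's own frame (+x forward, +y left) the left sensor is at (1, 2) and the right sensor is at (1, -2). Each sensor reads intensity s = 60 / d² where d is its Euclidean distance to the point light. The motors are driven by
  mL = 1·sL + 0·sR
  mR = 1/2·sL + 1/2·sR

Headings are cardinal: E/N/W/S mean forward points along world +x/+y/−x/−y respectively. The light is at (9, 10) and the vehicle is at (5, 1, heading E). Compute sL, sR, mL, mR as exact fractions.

left sensor world pos  = (6, 3); dL² = 58
right sensor world pos = (6, -1); dR² = 130
sL = 60/58 = 30/29
sR = 60/130 = 6/13
mL = 1·sL + 0·sR = 30/29
mR = 1/2·sL + 1/2·sR = 282/377

30/29 6/13 30/29 282/377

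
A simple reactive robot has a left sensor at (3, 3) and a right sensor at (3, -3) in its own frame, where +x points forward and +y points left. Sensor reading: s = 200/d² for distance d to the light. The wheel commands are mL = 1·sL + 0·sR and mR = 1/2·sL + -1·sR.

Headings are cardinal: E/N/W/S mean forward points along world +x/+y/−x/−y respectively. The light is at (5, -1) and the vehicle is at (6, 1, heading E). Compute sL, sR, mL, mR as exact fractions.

left sensor world pos  = (9, 4); dL² = 41
right sensor world pos = (9, -2); dR² = 17
sL = 200/41 = 200/41
sR = 200/17 = 200/17
mL = 1·sL + 0·sR = 200/41
mR = 1/2·sL + -1·sR = -6500/697

200/41 200/17 200/41 -6500/697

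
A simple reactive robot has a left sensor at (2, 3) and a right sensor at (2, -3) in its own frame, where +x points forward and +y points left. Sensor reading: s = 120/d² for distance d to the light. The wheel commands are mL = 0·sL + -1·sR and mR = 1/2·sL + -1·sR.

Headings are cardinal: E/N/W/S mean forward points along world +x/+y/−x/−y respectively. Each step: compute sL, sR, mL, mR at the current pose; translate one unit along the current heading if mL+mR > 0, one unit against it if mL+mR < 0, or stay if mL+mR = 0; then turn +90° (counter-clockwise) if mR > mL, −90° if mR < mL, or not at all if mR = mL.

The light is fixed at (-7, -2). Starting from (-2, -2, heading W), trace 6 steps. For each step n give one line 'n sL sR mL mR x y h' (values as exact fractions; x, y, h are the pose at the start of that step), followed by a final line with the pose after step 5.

n=0: pose=(-2,-2,W); sL=20/3, sR=20/3; mL=-20/3, mR=-10/3; mL+mR=-10 → advance -1; mR−mL=10/3 → turn +1·90°
n=1: pose=(-1,-2,S); sL=24/17, sR=120/13; mL=-120/13, mR=-1884/221; mL+mR=-3924/221 → advance -1; mR−mL=12/17 → turn +1·90°
n=2: pose=(-1,-1,E); sL=3/2, sR=30/17; mL=-30/17, mR=-69/68; mL+mR=-189/68 → advance -1; mR−mL=3/4 → turn +1·90°
n=3: pose=(-2,-1,N); sL=120/13, sR=120/73; mL=-120/73, mR=2820/949; mL+mR=1260/949 → advance +1; mR−mL=60/13 → turn +1·90°
n=4: pose=(-2,0,W); sL=12, sR=60/17; mL=-60/17, mR=42/17; mL+mR=-18/17 → advance -1; mR−mL=6 → turn +1·90°
n=5: pose=(-1,0,S); sL=40/27, sR=40/3; mL=-40/3, mR=-340/27; mL+mR=-700/27 → advance -1; mR−mL=20/27 → turn +1·90°

0 20/3 20/3 -20/3 -10/3 -2 -2 W
1 24/17 120/13 -120/13 -1884/221 -1 -2 S
2 3/2 30/17 -30/17 -69/68 -1 -1 E
3 120/13 120/73 -120/73 2820/949 -2 -1 N
4 12 60/17 -60/17 42/17 -2 0 W
5 40/27 40/3 -40/3 -340/27 -1 0 S
final -1 1 E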